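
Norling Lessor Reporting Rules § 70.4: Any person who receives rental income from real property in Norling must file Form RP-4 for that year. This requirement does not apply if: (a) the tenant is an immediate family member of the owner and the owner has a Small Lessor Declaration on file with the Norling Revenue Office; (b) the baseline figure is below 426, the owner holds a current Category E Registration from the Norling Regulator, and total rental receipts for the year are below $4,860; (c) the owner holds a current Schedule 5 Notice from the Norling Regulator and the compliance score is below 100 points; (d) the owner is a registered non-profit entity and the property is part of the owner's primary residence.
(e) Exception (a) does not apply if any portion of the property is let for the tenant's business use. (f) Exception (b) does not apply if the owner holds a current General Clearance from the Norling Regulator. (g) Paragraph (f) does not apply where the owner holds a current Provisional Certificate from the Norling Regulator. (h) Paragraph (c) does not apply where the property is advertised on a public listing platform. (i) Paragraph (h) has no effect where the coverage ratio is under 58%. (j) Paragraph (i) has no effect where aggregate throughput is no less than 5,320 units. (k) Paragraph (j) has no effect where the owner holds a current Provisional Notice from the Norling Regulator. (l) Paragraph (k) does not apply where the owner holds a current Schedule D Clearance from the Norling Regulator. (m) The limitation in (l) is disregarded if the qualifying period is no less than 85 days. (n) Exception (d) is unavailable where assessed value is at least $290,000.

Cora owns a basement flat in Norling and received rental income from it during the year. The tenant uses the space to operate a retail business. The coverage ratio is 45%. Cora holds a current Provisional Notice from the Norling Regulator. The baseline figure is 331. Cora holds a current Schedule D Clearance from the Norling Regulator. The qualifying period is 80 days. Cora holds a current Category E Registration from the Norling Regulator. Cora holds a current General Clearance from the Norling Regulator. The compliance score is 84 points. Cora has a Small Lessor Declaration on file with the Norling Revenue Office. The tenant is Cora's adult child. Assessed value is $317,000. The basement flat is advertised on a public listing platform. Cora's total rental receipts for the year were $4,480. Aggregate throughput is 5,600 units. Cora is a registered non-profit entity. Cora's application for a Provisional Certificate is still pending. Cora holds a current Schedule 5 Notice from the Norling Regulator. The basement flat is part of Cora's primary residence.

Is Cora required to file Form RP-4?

Exception (a) is satisfied on its face — the tenant is an immediate family member; a Small Lessor Declaration is on file. Turning to paragraph (e): (e) applies — the space is let for business use. Exception (a) does not apply.
Exception (b)'s conditions are all satisfied: the baseline figure is 331, below the 426 limit; a current Category E Registration is held; total rental receipts for the year are $4,480, below the $4,860 limit. Turning to paragraphs (f)–(g): (f) operates against (b): a current General Clearance is held. (g), which would lift (f), is inapplicable — there is no Provisional Certificate in force. Exception (b) does not apply.
Exception (c) is satisfied on its face — a current Schedule 5 Notice is held; the compliance score is 84 points, below the 100 points limit. However, paragraphs (h)–(m) must be considered: (h) applies — the property is publicly advertised. (i) would limit (h) — the coverage ratio is 45%, under the 58% limit — but (j) sets (i) aside: (j) is engaged — aggregate throughput is 5,600 units, meeting the 5,320 units threshold. (k) would limit (j) — a current Provisional Notice is held — but (l) sets (k) aside: (l) operates against (k): a current Schedule D Clearance is held. (m) is not triggered (the qualifying period is 80 days, short of 85 days), so (l) stands. (c) is therefore removed.
All of (d)'s requirements are met (Cora is a registered non-profit; the basement flat is part of the primary residence). But applying paragraph (n): (n) operates against (d): assessed value is $317,000, meeting the $290,000 threshold. Exception (d) does not apply.
No exception applies. The general rule governs.

Yes — Cora must file Form RP-4.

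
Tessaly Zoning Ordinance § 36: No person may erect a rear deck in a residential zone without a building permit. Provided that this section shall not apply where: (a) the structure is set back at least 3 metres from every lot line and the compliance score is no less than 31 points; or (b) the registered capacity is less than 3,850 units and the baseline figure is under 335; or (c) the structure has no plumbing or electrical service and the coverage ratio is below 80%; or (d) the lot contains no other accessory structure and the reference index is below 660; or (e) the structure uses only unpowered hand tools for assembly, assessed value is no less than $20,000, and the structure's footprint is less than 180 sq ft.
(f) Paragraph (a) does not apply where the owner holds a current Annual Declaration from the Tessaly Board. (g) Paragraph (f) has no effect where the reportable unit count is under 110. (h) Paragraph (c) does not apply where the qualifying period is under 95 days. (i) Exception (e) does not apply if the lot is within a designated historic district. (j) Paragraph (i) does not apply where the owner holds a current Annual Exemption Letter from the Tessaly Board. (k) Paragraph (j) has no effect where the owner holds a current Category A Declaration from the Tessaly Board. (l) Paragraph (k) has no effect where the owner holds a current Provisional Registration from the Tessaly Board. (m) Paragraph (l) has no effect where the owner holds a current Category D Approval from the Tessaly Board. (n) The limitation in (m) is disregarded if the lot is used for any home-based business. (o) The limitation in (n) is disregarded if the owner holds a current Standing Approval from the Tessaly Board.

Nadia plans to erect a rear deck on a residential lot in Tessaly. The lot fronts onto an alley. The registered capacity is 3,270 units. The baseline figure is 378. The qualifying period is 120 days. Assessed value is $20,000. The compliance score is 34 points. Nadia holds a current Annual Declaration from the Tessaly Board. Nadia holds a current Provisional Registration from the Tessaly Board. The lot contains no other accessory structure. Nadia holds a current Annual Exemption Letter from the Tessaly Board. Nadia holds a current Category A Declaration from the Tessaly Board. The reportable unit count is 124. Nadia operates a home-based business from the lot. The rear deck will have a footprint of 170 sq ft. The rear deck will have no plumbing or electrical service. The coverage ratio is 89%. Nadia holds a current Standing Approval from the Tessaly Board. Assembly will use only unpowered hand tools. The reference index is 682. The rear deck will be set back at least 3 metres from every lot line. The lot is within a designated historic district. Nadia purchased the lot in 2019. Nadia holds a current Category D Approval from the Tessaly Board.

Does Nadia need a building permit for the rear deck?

Yes — Nadia must obtain a building permit.

Exception (a): the setback is at least 3 m on every side; the compliance score is 34 points, meeting the 31 points threshold — every condition holds. However, paragraphs (f)–(g) must be considered: (f) operates — a current Annual Declaration is held. (g), which would lift (f), is not engaged — the reportable unit count is 124, not under 110. (a) is therefore removed.
Exception (b) does not apply: the baseline figure is 378, not under 335.
Exception (c) does not apply: the coverage ratio is 89%, not below 80%.
Exception (d) fails — the reference index is 682, not below 660.
All of (e)'s requirements are met (assembly uses only hand tools; assessed value is $20,000, meeting the $20,000 threshold; the structure's footprint is 170 sq ft, less than the 180 sq ft limit). Turning to paragraphs (i)–(o): (i) applies — the lot is in a historic district. (j) operates (a current Annual Exemption Letter is held), but is set aside by (k): (k) operates against (j): a current Category A Declaration is held. (l) operates (a current Provisional Registration is held), but is displaced by (m): (m) applies — a current Category D Approval is held. (n) would limit (m) — a home-based business operates on the lot — but (o) sets (n) aside: (o) operates against (n): a current Standing Approval is held. Exception (e) does not apply.
None of the exceptions is available; § 36 applies in full.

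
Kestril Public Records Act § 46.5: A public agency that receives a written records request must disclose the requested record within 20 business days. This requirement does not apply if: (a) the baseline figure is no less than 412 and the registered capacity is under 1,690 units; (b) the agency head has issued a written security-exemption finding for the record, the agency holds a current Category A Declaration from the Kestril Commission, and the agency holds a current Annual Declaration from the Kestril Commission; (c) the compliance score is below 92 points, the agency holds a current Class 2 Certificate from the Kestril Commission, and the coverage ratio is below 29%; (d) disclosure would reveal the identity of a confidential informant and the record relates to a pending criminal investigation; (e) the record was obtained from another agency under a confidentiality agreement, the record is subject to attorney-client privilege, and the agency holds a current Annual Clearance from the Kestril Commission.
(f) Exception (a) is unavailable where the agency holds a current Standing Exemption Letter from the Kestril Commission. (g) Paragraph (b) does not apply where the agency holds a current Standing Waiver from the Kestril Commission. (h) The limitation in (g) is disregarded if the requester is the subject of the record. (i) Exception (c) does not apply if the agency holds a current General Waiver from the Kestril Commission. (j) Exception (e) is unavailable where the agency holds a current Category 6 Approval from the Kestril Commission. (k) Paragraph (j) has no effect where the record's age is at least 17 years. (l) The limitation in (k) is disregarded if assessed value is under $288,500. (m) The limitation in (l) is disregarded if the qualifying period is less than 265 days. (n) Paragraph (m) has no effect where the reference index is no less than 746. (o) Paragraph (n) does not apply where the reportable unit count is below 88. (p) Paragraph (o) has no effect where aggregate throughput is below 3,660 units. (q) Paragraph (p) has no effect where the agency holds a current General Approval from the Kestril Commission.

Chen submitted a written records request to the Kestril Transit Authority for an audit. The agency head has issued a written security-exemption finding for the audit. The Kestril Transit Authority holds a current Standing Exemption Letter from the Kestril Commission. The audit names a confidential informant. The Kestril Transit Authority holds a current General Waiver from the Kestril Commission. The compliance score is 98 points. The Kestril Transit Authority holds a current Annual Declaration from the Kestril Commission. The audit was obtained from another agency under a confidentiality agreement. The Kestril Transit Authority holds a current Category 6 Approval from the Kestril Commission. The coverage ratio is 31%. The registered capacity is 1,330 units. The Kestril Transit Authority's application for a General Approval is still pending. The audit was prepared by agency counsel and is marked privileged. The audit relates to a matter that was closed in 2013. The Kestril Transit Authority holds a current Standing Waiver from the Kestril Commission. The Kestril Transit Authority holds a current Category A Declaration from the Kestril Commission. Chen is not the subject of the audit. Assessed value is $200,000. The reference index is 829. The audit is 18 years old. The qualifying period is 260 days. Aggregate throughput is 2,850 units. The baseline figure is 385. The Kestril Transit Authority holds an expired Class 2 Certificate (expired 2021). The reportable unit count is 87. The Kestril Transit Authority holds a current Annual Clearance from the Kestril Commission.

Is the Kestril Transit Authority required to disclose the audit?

Yes — the Kestril Transit Authority must disclose the audit.

Exception (a) does not apply: the baseline figure is 385, short of 412.
Exception (b)'s conditions are all satisfied: a written security-exemption finding has been issued; a current Category A Declaration is held; a current Annual Declaration is held. But applying paragraphs (g)–(h): (g) operates against (b): a current Standing Waiver is held. (h) does not operate here (Chen is not the subject of the audit), so (g) stands. Exception (b) does not apply.
Exception (c) requires that the compliance score is below 92 points; but the compliance score is 98 points, not below 92 points, so (c) is unavailable.
Exception (d) requires that the record relates to a pending criminal investigation; but the audit relates to a closed matter, so (d) is unavailable.
Exception (e)'s conditions are all satisfied: the audit was obtained under a confidentiality agreement; the audit is privileged; a current Annual Clearance is held. But applying paragraphs (j)–(q): (j) operates against (e): a current Category 6 Approval is held. (k) is engaged (the record's age is 18 years, meeting the 17 years threshold), but is itself disapplied by (l): (l) operates against (k): assessed value is $200,000, under the $288,500 limit. (m) would limit (l) — the qualifying period is 260 days, less than the 265 days limit — but (n) sets (m) aside: (n) operates against (m): the reference index is 829, meeting the 746 threshold. (o) operates (the reportable unit count is 87, below the 88 limit), but is overridden by (p): (p) applies — aggregate throughput is 2,850 units, below the 3,660 units limit. (q), which would lift (p), is not triggered — the General Approval is not current. So (e) is unavailable.
No exception displaces § 46.5.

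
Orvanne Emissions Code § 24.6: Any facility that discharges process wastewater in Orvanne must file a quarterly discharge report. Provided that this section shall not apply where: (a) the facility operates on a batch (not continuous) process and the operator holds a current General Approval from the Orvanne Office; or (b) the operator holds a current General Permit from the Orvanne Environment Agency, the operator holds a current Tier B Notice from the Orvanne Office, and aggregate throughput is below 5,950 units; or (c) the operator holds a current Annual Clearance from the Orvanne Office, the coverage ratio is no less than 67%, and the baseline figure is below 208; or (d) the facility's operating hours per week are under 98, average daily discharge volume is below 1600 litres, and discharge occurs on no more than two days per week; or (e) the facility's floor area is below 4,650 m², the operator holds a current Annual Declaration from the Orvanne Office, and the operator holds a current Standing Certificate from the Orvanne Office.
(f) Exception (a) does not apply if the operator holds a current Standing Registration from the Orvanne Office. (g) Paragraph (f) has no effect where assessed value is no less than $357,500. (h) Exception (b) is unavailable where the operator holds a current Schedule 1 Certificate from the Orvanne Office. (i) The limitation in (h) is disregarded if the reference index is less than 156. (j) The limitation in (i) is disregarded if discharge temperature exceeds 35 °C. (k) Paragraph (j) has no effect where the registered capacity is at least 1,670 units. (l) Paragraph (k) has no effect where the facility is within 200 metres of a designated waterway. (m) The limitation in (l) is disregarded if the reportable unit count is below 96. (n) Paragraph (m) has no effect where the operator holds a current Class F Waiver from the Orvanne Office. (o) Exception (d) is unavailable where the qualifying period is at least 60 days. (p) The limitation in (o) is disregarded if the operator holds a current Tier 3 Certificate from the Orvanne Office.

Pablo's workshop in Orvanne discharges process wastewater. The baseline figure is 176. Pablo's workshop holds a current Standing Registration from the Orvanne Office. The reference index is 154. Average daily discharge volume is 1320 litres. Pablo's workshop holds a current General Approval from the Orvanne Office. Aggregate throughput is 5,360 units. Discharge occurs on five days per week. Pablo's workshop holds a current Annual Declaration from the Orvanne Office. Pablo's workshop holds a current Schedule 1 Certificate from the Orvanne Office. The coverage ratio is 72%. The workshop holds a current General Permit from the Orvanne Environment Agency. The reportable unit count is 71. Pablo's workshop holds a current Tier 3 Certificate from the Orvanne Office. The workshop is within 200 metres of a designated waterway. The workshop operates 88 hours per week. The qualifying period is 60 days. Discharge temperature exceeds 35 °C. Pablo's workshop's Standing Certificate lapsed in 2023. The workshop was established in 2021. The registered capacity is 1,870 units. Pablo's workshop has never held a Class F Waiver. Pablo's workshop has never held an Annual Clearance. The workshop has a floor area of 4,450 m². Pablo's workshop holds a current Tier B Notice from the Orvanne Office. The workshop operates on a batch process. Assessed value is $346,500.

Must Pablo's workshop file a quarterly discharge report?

Exception (a)'s conditions are all satisfied: the facility operates on a batch process; a current General Approval is held. Turning to paragraphs (f)–(g): (f) operates against (a): a current Standing Registration is held. (g), which would lift (f), does not operate here — assessed value is $346,500, short of $357,500. Exception (a) does not apply.
Exception (b): a current General Permit is held; a current Tier B Notice is held; aggregate throughput is 5,360 units, below the 5,950 units limit — every condition holds. Applying paragraphs (h)–(n): (h) is triggered (a current Schedule 1 Certificate is held), but is set aside by (i): (i) is engaged — the reference index is 154, less than the 156 limit. (j) would limit (i) — discharge temperature exceeds 35 °C — but (k) sets (j) aside: (k) operates against (j): the registered capacity is 1,870 units, meeting the 1,670 units threshold. (l) operates (the workshop is within 200 m of a designated waterway), but is itself disapplied by (m): (m) applies — the reportable unit count is 71, below the 96 limit. (n), which would lift (m), does not operate here — the Class F Waiver is not current. (b) remains available.
Exception (c) does not apply: there is no Annual Clearance in force.
Exception (d) does not apply: discharge occurs on five days per week.
Exception (e) fails — the Standing Certificate is not current.

No — exception (b) applies; Pablo's workshop is not required to file a quarterly discharge report.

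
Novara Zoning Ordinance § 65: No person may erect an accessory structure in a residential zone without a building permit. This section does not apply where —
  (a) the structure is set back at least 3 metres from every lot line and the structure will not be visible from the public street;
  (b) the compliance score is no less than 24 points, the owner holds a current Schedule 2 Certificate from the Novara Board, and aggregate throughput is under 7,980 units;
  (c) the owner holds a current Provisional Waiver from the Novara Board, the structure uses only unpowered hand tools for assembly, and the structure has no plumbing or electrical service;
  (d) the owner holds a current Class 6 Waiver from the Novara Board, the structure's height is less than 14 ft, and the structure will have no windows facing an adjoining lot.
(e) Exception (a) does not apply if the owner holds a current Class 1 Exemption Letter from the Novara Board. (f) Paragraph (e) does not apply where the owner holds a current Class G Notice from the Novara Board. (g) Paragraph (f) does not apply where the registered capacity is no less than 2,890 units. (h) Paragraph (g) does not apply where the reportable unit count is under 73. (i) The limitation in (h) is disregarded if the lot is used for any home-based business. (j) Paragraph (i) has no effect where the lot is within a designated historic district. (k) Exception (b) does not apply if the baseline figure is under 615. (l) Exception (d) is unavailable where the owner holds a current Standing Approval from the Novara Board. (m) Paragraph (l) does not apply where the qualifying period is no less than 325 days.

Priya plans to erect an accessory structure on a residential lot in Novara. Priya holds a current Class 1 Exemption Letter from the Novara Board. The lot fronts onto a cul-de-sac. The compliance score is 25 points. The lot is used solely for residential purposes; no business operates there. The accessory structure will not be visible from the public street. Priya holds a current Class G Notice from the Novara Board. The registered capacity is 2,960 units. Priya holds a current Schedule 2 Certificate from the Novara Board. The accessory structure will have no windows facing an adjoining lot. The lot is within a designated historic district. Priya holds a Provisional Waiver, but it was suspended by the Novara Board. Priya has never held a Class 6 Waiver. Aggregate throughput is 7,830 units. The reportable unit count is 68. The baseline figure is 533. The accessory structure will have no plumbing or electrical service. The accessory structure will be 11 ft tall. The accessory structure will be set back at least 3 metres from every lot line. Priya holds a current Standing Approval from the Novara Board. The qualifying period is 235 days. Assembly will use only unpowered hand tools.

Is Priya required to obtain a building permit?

No — exception (a) applies; Priya does not need a building permit.

All of (a)'s requirements are met (the setback is at least 3 m on every side; the structure will not be visible from the street). Considering the limiting provisions: (e) would limit (a) — a current Class 1 Exemption Letter is held — but (f) sets (e) aside: (f) operates against (e): a current Class G Notice is held. (g) would limit (f) — the registered capacity is 2,960 units, meeting the 2,890 units threshold — but (h) sets (g) aside: (h) operates against (g): the reportable unit count is 68, under the 73 limit. (i) is not engaged (the lot is solely residential), so (h) stands. (a) remains available.
Exception (b): the compliance score is 25 points, meeting the 24 points threshold; a current Schedule 2 Certificate is held; aggregate throughput is 7,830 units, under the 7,980 units limit — every condition holds. But applying paragraph (k): (k) operates against (b): the baseline figure is 533, under the 615 limit. So (b) is unavailable.
Exception (c) fails — the Provisional Waiver is not current.
Exception (d) requires that the owner holds a current Class 6 Waiver from the Novara Board; but no current Class 6 Waiver is held, so (d) is unavailable.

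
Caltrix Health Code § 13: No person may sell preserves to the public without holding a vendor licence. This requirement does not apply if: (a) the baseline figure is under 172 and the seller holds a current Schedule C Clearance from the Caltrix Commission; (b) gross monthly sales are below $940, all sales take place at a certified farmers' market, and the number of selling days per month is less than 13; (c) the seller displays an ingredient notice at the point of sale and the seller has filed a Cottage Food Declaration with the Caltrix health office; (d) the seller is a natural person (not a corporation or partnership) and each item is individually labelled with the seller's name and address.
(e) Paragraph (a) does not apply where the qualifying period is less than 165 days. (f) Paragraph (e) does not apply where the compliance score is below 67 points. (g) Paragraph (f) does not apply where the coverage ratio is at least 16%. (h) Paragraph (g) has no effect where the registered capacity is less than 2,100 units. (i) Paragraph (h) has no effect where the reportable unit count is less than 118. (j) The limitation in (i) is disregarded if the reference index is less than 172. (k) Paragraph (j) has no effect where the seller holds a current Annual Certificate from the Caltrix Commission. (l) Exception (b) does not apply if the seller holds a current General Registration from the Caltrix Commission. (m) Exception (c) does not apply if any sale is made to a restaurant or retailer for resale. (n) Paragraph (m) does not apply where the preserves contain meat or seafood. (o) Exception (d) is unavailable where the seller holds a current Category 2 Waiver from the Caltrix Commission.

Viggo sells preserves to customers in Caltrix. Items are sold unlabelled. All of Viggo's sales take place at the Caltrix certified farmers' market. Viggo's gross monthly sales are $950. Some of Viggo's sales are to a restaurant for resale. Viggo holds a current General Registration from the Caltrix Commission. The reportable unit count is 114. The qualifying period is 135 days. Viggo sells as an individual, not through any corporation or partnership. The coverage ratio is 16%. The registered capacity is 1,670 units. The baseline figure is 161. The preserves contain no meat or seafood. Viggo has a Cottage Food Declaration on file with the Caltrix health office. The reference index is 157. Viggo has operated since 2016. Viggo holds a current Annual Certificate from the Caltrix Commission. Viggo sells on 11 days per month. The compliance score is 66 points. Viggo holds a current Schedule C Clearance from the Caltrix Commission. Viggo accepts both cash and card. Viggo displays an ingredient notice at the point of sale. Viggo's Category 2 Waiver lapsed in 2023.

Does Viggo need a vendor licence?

All of (a)'s requirements are met (the baseline figure is 161, under the 172 limit; a current Schedule C Clearance is held). But: (e) operates against (a): the qualifying period is 135 days, less than the 165 days limit. (f) would limit (e) — the compliance score is 66 points, below the 67 points limit — but (g) sets (f) aside: (g) is triggered — the coverage ratio is 16%, meeting the 16% threshold. (h) would limit (g) — the registered capacity is 1,670 units, less than the 2,100 units limit — but (i) sets (h) aside: (i) operates against (h): the reportable unit count is 114, less than the 118 limit. (j) would limit (i) — the reference index is 157, less than the 172 limit — but (k) sets (j) aside: (k) applies — a current Annual Certificate is held. (a) is therefore removed.
Exception (b) fails — gross monthly sales are $950, not below $940.
Exception (c): an ingredient notice is displayed; a Cottage Food Declaration is on file — every condition holds. But: (m) operates against (c): some sales are to a restaurant for resale. (n) is not engaged (the preserves contain no meat or seafood), so (m) stands. Exception (c) does not apply.
Exception (d) fails — items are sold unlabelled.
Every exception is unavailable, so the rule governs.

Yes — Viggo must hold a vendor licence.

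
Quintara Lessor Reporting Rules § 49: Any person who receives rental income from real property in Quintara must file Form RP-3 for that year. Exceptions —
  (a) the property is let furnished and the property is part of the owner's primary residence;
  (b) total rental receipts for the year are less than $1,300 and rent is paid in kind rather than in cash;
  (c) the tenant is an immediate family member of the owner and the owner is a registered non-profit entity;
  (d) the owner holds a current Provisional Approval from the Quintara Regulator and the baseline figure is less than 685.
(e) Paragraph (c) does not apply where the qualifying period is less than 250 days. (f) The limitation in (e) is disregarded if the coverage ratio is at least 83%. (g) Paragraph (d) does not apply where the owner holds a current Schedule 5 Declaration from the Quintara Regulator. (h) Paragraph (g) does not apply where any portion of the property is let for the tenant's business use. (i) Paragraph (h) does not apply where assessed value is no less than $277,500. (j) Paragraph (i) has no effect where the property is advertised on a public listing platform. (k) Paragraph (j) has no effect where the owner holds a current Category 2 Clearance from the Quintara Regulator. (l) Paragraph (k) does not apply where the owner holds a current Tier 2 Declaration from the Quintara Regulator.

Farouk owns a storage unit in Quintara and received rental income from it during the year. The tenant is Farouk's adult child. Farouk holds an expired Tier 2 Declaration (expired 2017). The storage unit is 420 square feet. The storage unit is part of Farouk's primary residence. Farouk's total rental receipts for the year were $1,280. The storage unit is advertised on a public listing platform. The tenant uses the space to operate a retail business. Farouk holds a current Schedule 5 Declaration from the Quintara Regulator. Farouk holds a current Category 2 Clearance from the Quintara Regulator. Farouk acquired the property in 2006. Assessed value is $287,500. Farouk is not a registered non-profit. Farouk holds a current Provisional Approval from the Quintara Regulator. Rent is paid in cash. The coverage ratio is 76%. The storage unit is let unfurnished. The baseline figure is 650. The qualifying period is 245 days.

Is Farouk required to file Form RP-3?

Yes — Farouk must file Form RP-3.

Exception (a) requires that the property is let furnished; but the property is let unfurnished, so (a) is unavailable.
Exception (b) fails — rent is paid in cash.
Exception (c) does not apply: Farouk is not a registered non-profit.
Exception (d) is satisfied on its face — a current Provisional Approval is held; the baseline figure is 650, less than the 685 limit. But: (g) operates against (d): a current Schedule 5 Declaration is held. (h) is triggered (the space is let for business use), but is set aside by (i): (i) operates against (h): assessed value is $287,500, meeting the $277,500 threshold. (j) would limit (i) — the property is publicly advertised — but (k) sets (j) aside: (k) applies — a current Category 2 Clearance is held. (l) is not engaged (there is no Tier 2 Declaration in force), so (k) stands. So (d) is unavailable.
None of the exceptions is available; § 49 applies in full.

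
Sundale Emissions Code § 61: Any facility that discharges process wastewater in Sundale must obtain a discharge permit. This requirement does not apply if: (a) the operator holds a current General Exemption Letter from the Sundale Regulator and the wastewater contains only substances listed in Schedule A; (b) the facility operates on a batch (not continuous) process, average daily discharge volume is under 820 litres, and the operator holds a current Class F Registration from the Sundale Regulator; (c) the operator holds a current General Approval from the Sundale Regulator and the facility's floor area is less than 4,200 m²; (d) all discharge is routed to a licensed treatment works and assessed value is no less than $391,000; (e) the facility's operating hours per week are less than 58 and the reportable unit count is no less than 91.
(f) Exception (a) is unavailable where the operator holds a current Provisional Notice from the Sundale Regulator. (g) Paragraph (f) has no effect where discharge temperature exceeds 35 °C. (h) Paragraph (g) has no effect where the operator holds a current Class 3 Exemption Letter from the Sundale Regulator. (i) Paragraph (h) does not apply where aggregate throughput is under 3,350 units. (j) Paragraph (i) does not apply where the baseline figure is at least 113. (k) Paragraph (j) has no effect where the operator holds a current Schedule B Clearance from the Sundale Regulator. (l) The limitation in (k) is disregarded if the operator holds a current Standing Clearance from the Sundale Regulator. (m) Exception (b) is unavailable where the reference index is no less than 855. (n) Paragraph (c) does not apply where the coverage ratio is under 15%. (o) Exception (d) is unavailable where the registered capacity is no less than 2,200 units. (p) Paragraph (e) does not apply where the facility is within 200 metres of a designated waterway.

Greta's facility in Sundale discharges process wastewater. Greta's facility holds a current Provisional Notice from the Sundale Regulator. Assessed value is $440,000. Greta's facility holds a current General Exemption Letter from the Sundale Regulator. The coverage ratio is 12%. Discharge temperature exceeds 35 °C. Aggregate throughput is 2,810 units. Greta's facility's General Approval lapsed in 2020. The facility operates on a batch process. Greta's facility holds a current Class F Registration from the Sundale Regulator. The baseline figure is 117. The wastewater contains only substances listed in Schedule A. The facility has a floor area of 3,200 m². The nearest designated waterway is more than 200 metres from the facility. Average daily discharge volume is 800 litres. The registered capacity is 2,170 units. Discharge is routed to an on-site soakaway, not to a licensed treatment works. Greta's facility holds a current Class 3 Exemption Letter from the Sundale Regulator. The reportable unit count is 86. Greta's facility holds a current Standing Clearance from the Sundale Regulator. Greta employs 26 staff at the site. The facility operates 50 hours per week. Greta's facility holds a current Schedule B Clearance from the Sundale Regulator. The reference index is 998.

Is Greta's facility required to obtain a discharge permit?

Exception (a): a current General Exemption Letter is held; the wastewater is Schedule-A-only — every condition holds. However, paragraphs (f)–(l) must be considered: (f) operates — a current Provisional Notice is held. (g) is engaged (discharge temperature exceeds 35 °C), but is overridden by (h): (h) is triggered — a current Class 3 Exemption Letter is held. (i) would limit (h) — aggregate throughput is 2,810 units, under the 3,350 units limit — but (j) sets (i) aside: (j) operates — the baseline figure is 117, meeting the 113 threshold. (k) operates (a current Schedule B Clearance is held), but is itself disapplied by (l): (l) operates — a current Standing Clearance is held. (a) is therefore removed.
All of (b)'s requirements are met (the facility operates on a batch process; average daily discharge volume is 800 litres, under the 820 litres limit; a current Class F Registration is held). But: (m) is engaged — the reference index is 998, meeting the 855 threshold. So (b) is unavailable.
Exception (c) fails — no current General Approval is held.
Exception (d) requires that all discharge is routed to a licensed treatment works; but discharge is not routed to a licensed treatment works, so (d) is unavailable.
Exception (e) fails — the reportable unit count is 86, short of 91.
No exception is made out. Greta's facility falls within the general rule.

Yes — Greta's facility must obtain a discharge permit.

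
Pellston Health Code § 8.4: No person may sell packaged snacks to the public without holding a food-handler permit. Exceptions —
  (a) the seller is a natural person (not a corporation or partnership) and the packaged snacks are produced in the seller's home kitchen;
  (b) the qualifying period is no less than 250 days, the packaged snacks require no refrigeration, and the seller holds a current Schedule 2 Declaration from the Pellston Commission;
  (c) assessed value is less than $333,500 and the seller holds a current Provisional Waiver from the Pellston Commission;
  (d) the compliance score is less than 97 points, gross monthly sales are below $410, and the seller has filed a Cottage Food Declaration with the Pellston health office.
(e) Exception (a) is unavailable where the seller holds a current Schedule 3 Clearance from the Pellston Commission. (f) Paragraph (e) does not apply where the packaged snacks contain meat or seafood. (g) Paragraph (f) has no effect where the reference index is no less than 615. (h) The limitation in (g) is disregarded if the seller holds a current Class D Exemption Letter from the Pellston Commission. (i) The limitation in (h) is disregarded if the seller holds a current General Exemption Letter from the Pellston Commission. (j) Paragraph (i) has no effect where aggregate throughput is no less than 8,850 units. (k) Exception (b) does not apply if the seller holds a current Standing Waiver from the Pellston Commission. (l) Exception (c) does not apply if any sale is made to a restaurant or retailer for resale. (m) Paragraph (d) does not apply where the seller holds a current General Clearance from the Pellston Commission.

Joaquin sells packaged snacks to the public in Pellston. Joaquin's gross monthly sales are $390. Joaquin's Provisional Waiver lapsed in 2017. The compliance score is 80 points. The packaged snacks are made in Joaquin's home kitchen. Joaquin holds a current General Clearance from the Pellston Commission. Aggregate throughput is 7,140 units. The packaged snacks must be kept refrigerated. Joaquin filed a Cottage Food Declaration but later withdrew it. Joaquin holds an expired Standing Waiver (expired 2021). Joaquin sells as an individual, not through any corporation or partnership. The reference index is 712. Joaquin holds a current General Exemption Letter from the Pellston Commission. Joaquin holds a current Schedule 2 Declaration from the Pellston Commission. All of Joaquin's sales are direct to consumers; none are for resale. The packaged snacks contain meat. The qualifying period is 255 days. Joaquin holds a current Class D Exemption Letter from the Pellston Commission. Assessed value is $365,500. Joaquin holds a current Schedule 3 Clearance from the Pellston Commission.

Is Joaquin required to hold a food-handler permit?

Exception (a) is satisfied on its face — the seller is a natural person; the packaged snacks are home-kitchen produced. But applying paragraphs (e)–(j): (e) operates against (a): a current Schedule 3 Clearance is held. (f) is triggered (the packaged snacks contain meat), but yields to (g): (g) applies — the reference index is 712, meeting the 615 threshold. (h) would limit (g) — a current Class D Exemption Letter is held — but (i) sets (h) aside: (i) operates — a current General Exemption Letter is held. (j), which would lift (i), is not triggered — aggregate throughput is 7,140 units, short of 8,850 units. Exception (a) does not apply.
Exception (b) fails — the packaged snacks require refrigeration.
Exception (c) requires that assessed value is less than $333,500; but assessed value is $365,500, not less than $333,500, so (c) is unavailable.
Exception (d) fails — the Cottage Food Declaration was withdrawn.
No exception is made out. Joaquin falls within the general rule.

Yes — Joaquin must hold a food-handler permit.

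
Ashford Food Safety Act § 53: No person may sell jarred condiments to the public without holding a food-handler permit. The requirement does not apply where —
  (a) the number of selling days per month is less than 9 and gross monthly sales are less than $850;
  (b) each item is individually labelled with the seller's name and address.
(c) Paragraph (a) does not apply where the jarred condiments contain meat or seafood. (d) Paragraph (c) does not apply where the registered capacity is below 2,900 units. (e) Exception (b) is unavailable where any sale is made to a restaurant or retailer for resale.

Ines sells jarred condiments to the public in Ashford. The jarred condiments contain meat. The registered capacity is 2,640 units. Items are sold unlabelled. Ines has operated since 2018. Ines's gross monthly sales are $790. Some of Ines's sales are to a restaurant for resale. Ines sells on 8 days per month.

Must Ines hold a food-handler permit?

No — exception (a) applies; Ines is not required to hold a food-handler permit.

All of (a)'s requirements are met (the number of selling days per month is 8, less than the 9 limit; gross monthly sales are $790, less than the $850 limit). As to paragraphs (c)–(d): (c) would limit (a) — the jarred condiments contain meat — but (d) sets (c) aside: (d) operates against (c): the registered capacity is 2,640 units, below the 2,900 units limit. (a) remains available.
Exception (b) fails — items are sold unlabelled.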